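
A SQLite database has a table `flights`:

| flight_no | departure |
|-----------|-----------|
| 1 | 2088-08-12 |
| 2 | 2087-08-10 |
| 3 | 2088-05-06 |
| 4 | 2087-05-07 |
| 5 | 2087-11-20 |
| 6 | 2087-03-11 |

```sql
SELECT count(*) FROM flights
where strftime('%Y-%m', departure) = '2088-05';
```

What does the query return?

Rows with year-month 2088-05: 2088-05-06 → 1.

1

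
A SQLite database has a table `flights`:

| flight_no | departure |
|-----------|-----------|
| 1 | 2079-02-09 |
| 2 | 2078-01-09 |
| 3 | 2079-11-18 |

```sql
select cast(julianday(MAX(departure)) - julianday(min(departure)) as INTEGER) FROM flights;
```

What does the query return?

MIN = 2078-01-09, MAX = 2079-11-18.
22 days remain in January 2078 after the 9th (31 − 9).
Full months from February 2078 through October 2079 contribute their day counts.
Then 18 days into November 2079.
Total: 22 + 28 + 31 + 30 + 31 + 30 + 31 + 31 + 30 + 31 + 30 + 31 + 31 + 28 + 31 + 30 + 31 + 30 + 31 + 31 + 30 + 31 + 18 = 678.

678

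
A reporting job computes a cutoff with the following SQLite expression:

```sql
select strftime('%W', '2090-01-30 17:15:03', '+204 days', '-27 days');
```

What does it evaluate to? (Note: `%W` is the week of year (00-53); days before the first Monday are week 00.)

First apply '+204 days', '-27 days': 2090-01-30 17:15:03 → 2090-07-26 17:15:03.
2090-07-26 is a Wednesday. SQLite's %W counts Mondays since the year started; the result is 30.

30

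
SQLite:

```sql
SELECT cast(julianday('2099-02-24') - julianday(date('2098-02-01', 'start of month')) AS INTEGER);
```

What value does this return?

`start of month` rewinds 2098-02-01 to 2098-02-01.
27 days remain in February 2098 after the 1st (28 − 1).
Full months from March 2098 through January 2099 contribute their day counts.
Then 24 days into February 2099.
Total: 27 + 31 + 30 + 31 + 30 + 31 + 31 + 30 + 31 + 30 + 31 + 31 + 24 = 388.

388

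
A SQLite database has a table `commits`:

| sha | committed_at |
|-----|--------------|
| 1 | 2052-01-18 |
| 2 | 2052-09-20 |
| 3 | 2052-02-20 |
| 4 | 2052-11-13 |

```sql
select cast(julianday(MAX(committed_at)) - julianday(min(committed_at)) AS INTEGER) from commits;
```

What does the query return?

300

MIN = 2052-01-18, MAX = 2052-11-13.
13 days remain in January 2052 after the 18th (31 − 18).
Full months from February 2052 through October 2052 contribute their day counts.
Then 13 days into November 2052.
Total: 13 + 29 + 31 + 30 + 31 + 30 + 31 + 31 + 30 + 31 + 13 = 300.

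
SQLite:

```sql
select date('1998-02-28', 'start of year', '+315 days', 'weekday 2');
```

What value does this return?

1998-11-17

`start of year` rewinds 1998-02-28 to 1998-01-01.
Applying '+315 days' to 1998-01-01: counting 315 days forward gives 1998-11-12.
`weekday 2` advances to the next Tuesday; 1998-11-12 is a Thursday, so it moves forward to 1998-11-17.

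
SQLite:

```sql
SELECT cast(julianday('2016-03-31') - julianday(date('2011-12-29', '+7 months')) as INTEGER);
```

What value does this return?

Adding +7 months to 2011-12-29 gives 2012-07-29.
2 days remain in July 2012 after the 29th (31 − 29).
Full months from August 2012 through February 2016 contribute their day counts.
Then 31 days into March 2016.
Total: 2 + 31 + 30 + 31 + 30 + 31 + 31 + 28 + 31 + 30 + 31 + 30 + 31 + 31 + 30 + 31 + 30 + 31 + 31 + 28 + 31 + 30 + 31 + 30 + 31 + 31 + 30 + 31 + 30 + 31 + 31 + 28 + 31 + 30 + 31 + 30 + 31 + 31 + 30 + 31 + 30 + 31 + 31 + 29 + 31 = 1341.

1341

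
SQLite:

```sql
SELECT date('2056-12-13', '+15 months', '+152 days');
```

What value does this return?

2058-08-12

Adding +15 months to 2056-12-13 gives 2058-03-13.
Applying '+152 days' to 2058-03-13: counting 152 days forward gives 2058-08-12.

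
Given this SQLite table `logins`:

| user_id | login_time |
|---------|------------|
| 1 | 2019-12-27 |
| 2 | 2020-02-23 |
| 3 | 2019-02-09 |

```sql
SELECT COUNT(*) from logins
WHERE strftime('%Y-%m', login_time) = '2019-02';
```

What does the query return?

1

Rows with year-month 2019-02: 2019-02-09 → 1.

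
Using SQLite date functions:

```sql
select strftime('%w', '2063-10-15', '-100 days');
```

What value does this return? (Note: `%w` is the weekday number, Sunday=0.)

6

First apply '-100 days': 2063-10-15 → 2063-07-07.
2063-07-07 is a Saturday; with Sunday=0 that is 6.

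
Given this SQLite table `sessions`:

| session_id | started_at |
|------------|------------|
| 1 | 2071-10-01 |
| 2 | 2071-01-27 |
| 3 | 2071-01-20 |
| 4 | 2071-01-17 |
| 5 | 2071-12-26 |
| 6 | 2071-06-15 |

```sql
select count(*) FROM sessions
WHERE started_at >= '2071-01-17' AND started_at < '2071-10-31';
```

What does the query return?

5

Rows in [2071-01-17, 2071-10-31): 2071-10-01, 2071-01-27, 2071-01-20, 2071-01-17, 2071-06-15 → 5 rows.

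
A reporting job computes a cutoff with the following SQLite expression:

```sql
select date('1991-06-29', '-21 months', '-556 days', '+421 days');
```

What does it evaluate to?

Adding -21 months to 1991-06-29 gives 1989-09-29.
Applying '-556 days' to 1989-09-29: counting 556 days back gives 1988-03-22.
Applying '+421 days' to 1988-03-22: counting 421 days forward gives 1989-05-17.

1989-05-17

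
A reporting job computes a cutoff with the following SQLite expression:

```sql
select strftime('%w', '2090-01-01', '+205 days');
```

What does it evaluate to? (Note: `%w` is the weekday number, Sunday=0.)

2

First apply '+205 days': 2090-01-01 → 2090-07-25.
2090-07-25 is a Tuesday; with Sunday=0 that is 2.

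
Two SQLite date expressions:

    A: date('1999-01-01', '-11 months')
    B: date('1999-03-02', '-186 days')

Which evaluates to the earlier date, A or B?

A = 1998-02-01.
B = 1998-08-28.
A is earlier.

A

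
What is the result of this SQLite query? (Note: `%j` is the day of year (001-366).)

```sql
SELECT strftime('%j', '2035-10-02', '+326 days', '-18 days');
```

First apply '+326 days', '-18 days': 2035-10-02 → 2036-08-05.
Day-of-year for 2036-08-05: days since 2036-01-01 inclusive = 218, zero-padded to 218.

218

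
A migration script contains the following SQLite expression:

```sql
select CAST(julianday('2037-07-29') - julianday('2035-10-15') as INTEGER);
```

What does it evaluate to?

16 days remain in October 2035 after the 15th (31 − 15).
Full months from November 2035 through June 2037 contribute their day counts.
Then 29 days into July 2037.
Total: 16 + 30 + 31 + 31 + 29 + 31 + 30 + 31 + 30 + 31 + 31 + 30 + 31 + 30 + 31 + 31 + 28 + 31 + 30 + 31 + 30 + 29 = 653.

653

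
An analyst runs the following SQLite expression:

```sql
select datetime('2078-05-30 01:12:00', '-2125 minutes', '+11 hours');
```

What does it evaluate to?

2078-05-29 00:47:00

2125 minutes = 35h 25m; -2125 minutes from 2078-05-30 01:12:00 is 2078-05-28 13:47:00 (crosses midnight).
+11 hours from 2078-05-28 13:47:00 is 2078-05-29 00:47:00 (crosses midnight).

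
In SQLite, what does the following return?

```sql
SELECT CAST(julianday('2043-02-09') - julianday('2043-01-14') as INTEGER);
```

17 days remain in January 2043 after the 14th (31 − 14).
Then 9 days into February 2043.
Total: 17 + 9 = 26.

26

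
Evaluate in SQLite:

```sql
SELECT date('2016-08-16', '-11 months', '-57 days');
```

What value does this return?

2015-07-21

Adding -11 months to 2016-08-16 gives 2015-09-16.
Applying '-57 days' to 2015-09-16: counting 57 days back gives 2015-07-21.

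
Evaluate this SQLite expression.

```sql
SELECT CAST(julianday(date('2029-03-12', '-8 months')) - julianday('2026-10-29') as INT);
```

Adding -8 months to 2029-03-12 gives 2028-07-12.
2 days remain in October 2026 after the 29th (31 − 29).
Full months from November 2026 through June 2028 contribute their day counts.
Then 12 days into July 2028.
Total: 2 + 30 + 31 + 31 + 28 + 31 + 30 + 31 + 30 + 31 + 31 + 30 + 31 + 30 + 31 + 31 + 29 + 31 + 30 + 31 + 30 + 12 = 622.

622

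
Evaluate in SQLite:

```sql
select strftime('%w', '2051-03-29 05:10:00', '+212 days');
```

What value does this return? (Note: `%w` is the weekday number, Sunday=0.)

5

First apply '+212 days': 2051-03-29 05:10:00 → 2051-10-27 05:10:00.
2051-10-27 is a Friday; with Sunday=0 that is 5.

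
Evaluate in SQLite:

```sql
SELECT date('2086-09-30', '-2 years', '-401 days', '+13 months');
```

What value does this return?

Adding -2 years to 2086-09-30 gives 2084-09-30.
Applying '-401 days' to 2084-09-30: counting 401 days back gives 2083-08-26.
Adding +13 months to 2083-08-26 gives 2084-09-26.

2084-09-26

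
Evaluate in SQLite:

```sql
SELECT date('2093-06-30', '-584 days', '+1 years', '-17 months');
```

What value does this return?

Applying '-584 days' to 2093-06-30: counting 584 days back gives 2091-11-24.
Adding +1 year to 2091-11-24 gives 2092-11-24.
Adding -17 months to 2092-11-24 gives 2091-06-24.

2091-06-24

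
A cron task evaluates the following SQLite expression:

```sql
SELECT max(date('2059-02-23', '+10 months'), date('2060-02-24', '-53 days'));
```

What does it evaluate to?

2060-01-02

date('2059-02-23', '+10 months') → 2059-12-23.
date('2060-02-24', '-53 days') → 2060-01-02.
Later of the two is 2060-01-02.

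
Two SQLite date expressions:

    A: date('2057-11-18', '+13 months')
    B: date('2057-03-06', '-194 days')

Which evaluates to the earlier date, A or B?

A = 2058-12-18.
B = 2056-08-24.
B is earlier.

B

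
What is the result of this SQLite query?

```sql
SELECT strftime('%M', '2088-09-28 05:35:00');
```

35

`%M` extracts the 2-digit minute: 35.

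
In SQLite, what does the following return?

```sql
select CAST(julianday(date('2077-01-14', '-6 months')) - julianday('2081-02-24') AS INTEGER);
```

-1686

Adding -6 months to 2077-01-14 gives 2076-07-14.
17 days remain in July 2076 after the 14th (31 − 14).
Full months from August 2076 through January 2081 contribute their day counts.
Then 24 days into February 2081.
Total: 17 + 31 + 30 + 31 + 30 + 31 + 31 + 28 + 31 + 30 + 31 + 30 + 31 + 31 + 30 + 31 + 30 + 31 + 31 + 28 + 31 + 30 + 31 + 30 + 31 + 31 + 30 + 31 + 30 + 31 + 31 + 28 + 31 + 30 + 31 + 30 + 31 + 31 + 30 + 31 + 30 + 31 + 31 + 29 + 31 + 30 + 31 + 30 + 31 + 31 + 30 + 31 + 30 + 31 + 31 + 24 = 1686.
The subtraction is earlier − later, so the result is −1686 → -1686.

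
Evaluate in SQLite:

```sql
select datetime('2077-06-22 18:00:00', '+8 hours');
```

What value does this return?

+8 hours from 2077-06-22 18:00:00 is 2077-06-23 02:00:00 (crosses midnight).

2077-06-23 02:00:00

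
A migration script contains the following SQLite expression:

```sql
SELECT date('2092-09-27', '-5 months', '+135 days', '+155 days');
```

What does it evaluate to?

2093-02-11

Adding -5 months to 2092-09-27 gives 2092-04-27.
Applying '+135 days' to 2092-04-27: counting 135 days forward gives 2092-09-09.
Applying '+155 days' to 2092-09-09: counting 155 days forward gives 2093-02-11.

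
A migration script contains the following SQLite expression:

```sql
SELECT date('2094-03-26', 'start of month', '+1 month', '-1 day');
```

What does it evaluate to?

`start of month` rewinds 2094-03-26 to 2094-03-01.
Adding +1 month to 2094-03-01 gives 2094-04-01.
Going back 1 day from 2094-04-01 reaches 2094-03-31 (last day of March, 31 days).

2094-03-31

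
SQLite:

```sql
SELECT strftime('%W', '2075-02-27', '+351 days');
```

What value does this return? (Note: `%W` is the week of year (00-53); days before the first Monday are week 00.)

First apply '+351 days': 2075-02-27 → 2076-02-13.
2076-02-13 is a Thursday. SQLite's %W counts Mondays since the year started; the result is 06.

06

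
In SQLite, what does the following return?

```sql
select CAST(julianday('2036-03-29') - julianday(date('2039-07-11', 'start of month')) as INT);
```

`start of month` rewinds 2039-07-11 to 2039-07-01.
2 days remain in March 2036 after the 29th (31 − 29).
Full months from April 2036 through June 2039 contribute their day counts.
Then 1 day into July 2039.
Total: 2 + 30 + 31 + 30 + 31 + 31 + 30 + 31 + 30 + 31 + 31 + 28 + 31 + 30 + 31 + 30 + 31 + 31 + 30 + 31 + 30 + 31 + 31 + 28 + 31 + 30 + 31 + 30 + 31 + 31 + 30 + 31 + 30 + 31 + 31 + 28 + 31 + 30 + 31 + 30 + 1 = 1189.
The subtraction is earlier − later, so the result is −1189 → -1189.

-1189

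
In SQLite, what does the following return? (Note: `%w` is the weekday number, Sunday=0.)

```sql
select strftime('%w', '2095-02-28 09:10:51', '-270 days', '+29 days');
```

5

First apply '-270 days', '+29 days': 2095-02-28 09:10:51 → 2094-07-02 09:10:51.
2094-07-02 is a Friday; with Sunday=0 that is 5.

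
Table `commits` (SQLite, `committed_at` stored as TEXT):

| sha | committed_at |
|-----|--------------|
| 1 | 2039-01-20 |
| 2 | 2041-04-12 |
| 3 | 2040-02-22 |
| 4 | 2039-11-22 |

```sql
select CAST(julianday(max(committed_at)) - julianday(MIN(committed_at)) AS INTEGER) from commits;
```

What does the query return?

813

MIN = 2039-01-20, MAX = 2041-04-12.
11 days remain in January 2039 after the 20th (31 − 20).
Full months from February 2039 through March 2041 contribute their day counts.
Then 12 days into April 2041.
Total: 11 + 28 + 31 + 30 + 31 + 30 + 31 + 31 + 30 + 31 + 30 + 31 + 31 + 29 + 31 + 30 + 31 + 30 + 31 + 31 + 30 + 31 + 30 + 31 + 31 + 28 + 31 + 12 = 813.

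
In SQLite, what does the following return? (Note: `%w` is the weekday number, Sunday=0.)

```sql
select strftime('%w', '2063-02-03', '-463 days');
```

5

First apply '-463 days': 2063-02-03 → 2061-10-28.
2061-10-28 is a Friday; with Sunday=0 that is 5.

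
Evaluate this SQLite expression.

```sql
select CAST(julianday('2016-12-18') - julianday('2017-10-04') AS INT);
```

13 days remain in December 2016 after the 18th (31 − 18).
Full months from January 2017 through September 2017 contribute their day counts.
Then 4 days into October 2017.
Total: 13 + 31 + 28 + 31 + 30 + 31 + 30 + 31 + 31 + 30 + 4 = 290.
The subtraction is earlier − later, so the result is −290 → -290.

-290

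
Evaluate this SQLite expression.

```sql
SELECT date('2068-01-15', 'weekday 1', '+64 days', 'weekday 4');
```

`weekday 1` advances to the next Monday; 2068-01-15 is a Sunday, so it moves forward to 2068-01-16.
Applying '+64 days' to 2068-01-16: counting 64 days forward gives 2068-03-20.
`weekday 4` advances to the next Thursday; 2068-03-20 is a Tuesday, so it moves forward to 2068-03-22.

2068-03-22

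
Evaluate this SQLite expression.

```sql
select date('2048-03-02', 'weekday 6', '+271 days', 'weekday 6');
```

`weekday 6` advances to the next Saturday; 2048-03-02 is a Monday, so it moves forward to 2048-03-07.
Applying '+271 days' to 2048-03-07: counting 271 days forward gives 2048-12-03.
`weekday 6` advances to the next Saturday; 2048-12-03 is a Thursday, so it moves forward to 2048-12-05.

2048-12-05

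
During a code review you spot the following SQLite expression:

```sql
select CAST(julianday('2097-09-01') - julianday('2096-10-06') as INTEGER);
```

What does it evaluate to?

330

25 days remain in October 2096 after the 6th (31 − 6).
Full months from November 2096 through August 2097 contribute their day counts.
Then 1 day into September 2097.
Total: 25 + 30 + 31 + 31 + 28 + 31 + 30 + 31 + 30 + 31 + 31 + 1 = 330.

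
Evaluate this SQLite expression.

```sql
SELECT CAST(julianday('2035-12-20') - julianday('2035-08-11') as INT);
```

131

20 days remain in August 2035 after the 11th (31 − 11).
September 2035: 30 days.
October 2035: 31 days.
November 2035: 30 days.
Then 20 days into December 2035.
Total: 20 + 30 + 31 + 30 + 20 = 131.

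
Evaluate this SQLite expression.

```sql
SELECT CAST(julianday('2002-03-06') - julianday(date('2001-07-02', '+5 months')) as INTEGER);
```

Adding +5 months to 2001-07-02 gives 2001-12-02.
29 days remain in December 2001 after the 2nd (31 − 2).
January 2002: 31 days.
February 2002: 28 days.
Then 6 days into March 2002.
Total: 29 + 31 + 28 + 6 = 94.

94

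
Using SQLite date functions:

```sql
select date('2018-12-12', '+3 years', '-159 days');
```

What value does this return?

Adding +3 years to 2018-12-12 gives 2021-12-12.
Applying '-159 days' to 2021-12-12: counting 159 days back gives 2021-07-06.

2021-07-06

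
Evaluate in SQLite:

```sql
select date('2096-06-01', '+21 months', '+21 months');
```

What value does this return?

Adding +21 months to 2096-06-01 gives 2098-03-01.
Adding +21 months to 2098-03-01 gives 2099-12-01.

2099-12-01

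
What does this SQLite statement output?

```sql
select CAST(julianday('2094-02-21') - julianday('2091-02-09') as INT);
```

19 days remain in February 2091 after the 9th (28 − 9).
Full months from March 2091 through January 2094 contribute their day counts.
Then 21 days into February 2094.
Total: 19 + 31 + 30 + 31 + 30 + 31 + 31 + 30 + 31 + 30 + 31 + 31 + 29 + 31 + 30 + 31 + 30 + 31 + 31 + 30 + 31 + 30 + 31 + 31 + 28 + 31 + 30 + 31 + 30 + 31 + 31 + 30 + 31 + 30 + 31 + 31 + 21 = 1108.

1108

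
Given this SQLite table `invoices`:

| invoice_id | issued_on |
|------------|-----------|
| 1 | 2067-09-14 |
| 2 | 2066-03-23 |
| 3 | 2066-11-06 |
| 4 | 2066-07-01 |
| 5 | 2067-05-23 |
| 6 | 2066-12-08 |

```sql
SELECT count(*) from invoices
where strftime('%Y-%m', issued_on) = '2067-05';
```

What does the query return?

1

Rows with year-month 2067-05: 2067-05-23 → 1.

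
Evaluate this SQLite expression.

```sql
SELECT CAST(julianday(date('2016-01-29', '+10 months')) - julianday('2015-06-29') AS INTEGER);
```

Adding +10 months to 2016-01-29 gives 2016-11-29.
1 day remains in June 2015 after the 29th (30 − 29).
Full months from July 2015 through October 2016 contribute their day counts.
Then 29 days into November 2016.
Total: 1 + 31 + 31 + 30 + 31 + 30 + 31 + 31 + 29 + 31 + 30 + 31 + 30 + 31 + 31 + 30 + 31 + 29 = 519.

519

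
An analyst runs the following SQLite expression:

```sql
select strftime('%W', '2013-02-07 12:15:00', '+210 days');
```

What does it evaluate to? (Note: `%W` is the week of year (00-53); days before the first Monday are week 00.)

35

First apply '+210 days': 2013-02-07 12:15:00 → 2013-09-05 12:15:00.
2013-09-05 is a Thursday. SQLite's %W counts Mondays since the year started; the result is 35.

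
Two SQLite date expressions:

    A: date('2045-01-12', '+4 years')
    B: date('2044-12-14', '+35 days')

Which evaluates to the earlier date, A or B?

B

A = 2049-01-12.
B = 2045-01-18.
B is earlier.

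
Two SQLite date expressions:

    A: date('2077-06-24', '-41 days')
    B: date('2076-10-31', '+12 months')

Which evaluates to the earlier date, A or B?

A

A = 2077-05-14.
B = 2077-10-31.
A is earlier.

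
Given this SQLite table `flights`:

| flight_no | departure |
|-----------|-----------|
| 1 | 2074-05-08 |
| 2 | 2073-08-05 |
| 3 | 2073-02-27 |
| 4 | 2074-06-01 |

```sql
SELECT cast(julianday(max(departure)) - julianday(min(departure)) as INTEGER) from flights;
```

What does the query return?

459

MIN = 2073-02-27, MAX = 2074-06-01.
1 day remains in February 2073 after the 27th (28 − 27).
Full months from March 2073 through May 2074 contribute their day counts.
Then 1 day into June 2074.
Total: 1 + 31 + 30 + 31 + 30 + 31 + 31 + 30 + 31 + 30 + 31 + 31 + 28 + 31 + 30 + 31 + 1 = 459.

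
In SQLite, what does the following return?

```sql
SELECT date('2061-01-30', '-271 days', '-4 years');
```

2056-05-04

Applying '-271 days' to 2061-01-30: counting 271 days back gives 2060-05-04.
Adding -4 years to 2060-05-04 gives 2056-05-04.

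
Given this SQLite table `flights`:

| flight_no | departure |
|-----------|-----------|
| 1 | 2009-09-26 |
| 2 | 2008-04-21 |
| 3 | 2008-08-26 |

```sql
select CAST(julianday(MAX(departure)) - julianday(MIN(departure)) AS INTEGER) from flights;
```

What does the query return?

MIN = 2008-04-21, MAX = 2009-09-26.
9 days remain in April 2008 after the 21st (30 − 21).
Full months from May 2008 through August 2009 contribute their day counts.
Then 26 days into September 2009.
Total: 9 + 31 + 30 + 31 + 31 + 30 + 31 + 30 + 31 + 31 + 28 + 31 + 30 + 31 + 30 + 31 + 31 + 26 = 523.

523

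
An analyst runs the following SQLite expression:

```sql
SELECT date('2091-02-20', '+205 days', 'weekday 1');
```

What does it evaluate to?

Applying '+205 days' to 2091-02-20: counting 205 days forward gives 2091-09-13.
`weekday 1` advances to the next Monday; 2091-09-13 is a Thursday, so it moves forward to 2091-09-17.

2091-09-17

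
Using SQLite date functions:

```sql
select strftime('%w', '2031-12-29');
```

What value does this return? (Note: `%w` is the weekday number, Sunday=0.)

1

2031-12-29 is a Monday; with Sunday=0 that is 1.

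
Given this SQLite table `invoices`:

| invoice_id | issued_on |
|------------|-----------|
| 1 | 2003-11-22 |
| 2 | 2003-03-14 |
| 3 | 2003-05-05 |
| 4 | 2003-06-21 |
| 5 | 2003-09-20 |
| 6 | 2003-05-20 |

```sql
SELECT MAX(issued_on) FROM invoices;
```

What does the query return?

2003-11-22

MAX over {2003-03-14, 2003-05-05, 2003-05-20, 2003-06-21, 2003-09-20, 2003-11-22}.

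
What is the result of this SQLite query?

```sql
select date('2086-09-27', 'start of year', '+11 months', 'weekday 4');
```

2086-12-05

`start of year` rewinds 2086-09-27 to 2086-01-01.
Adding +11 months to 2086-01-01 gives 2086-12-01.
`weekday 4` advances to the next Thursday; 2086-12-01 is a Sunday, so it moves forward to 2086-12-05.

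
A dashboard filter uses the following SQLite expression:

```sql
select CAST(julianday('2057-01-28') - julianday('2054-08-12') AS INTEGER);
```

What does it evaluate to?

900

19 days remain in August 2054 after the 12th (31 − 12).
Full months from September 2054 through December 2056 contribute their day counts.
Then 28 days into January 2057.
Total: 19 + 30 + 31 + 30 + 31 + 31 + 28 + 31 + 30 + 31 + 30 + 31 + 31 + 30 + 31 + 30 + 31 + 31 + 29 + 31 + 30 + 31 + 30 + 31 + 31 + 30 + 31 + 30 + 31 + 28 = 900.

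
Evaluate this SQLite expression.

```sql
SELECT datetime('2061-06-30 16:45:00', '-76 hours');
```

-76 hours from 2061-06-30 16:45:00 is 2061-06-27 12:45:00 (crosses midnight).

2061-06-27 12:45:00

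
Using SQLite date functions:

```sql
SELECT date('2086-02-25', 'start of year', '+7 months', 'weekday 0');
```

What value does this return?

2086-08-04

`start of year` rewinds 2086-02-25 to 2086-01-01.
Adding +7 months to 2086-01-01 gives 2086-08-01.
`weekday 0` advances to the next Sunday; 2086-08-01 is a Thursday, so it moves forward to 2086-08-04.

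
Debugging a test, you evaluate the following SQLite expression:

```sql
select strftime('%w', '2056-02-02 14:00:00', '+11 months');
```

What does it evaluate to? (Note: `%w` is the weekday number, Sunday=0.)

First apply '+11 months': 2056-02-02 14:00:00 → 2057-01-02 14:00:00.
2057-01-02 is a Tuesday; with Sunday=0 that is 2.

2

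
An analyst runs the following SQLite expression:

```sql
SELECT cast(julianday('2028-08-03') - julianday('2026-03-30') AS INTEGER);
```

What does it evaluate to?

1 day remains in March 2026 after the 30th (31 − 30).
Full months from April 2026 through July 2028 contribute their day counts.
Then 3 days into August 2028.
Total: 1 + 30 + 31 + 30 + 31 + 31 + 30 + 31 + 30 + 31 + 31 + 28 + 31 + 30 + 31 + 30 + 31 + 31 + 30 + 31 + 30 + 31 + 31 + 29 + 31 + 30 + 31 + 30 + 31 + 3 = 857.

857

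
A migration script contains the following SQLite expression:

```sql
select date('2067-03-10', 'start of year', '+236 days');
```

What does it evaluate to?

`start of year` rewinds 2067-03-10 to 2067-01-01.
Applying '+236 days' to 2067-01-01: counting 236 days forward gives 2067-08-25.

2067-08-25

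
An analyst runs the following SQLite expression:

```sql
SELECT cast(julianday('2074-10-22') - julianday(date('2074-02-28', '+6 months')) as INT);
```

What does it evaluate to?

Adding +6 months to 2074-02-28 gives 2074-08-28.
3 days remain in August 2074 after the 28th (31 − 28).
September 2074: 30 days.
Then 22 days into October 2074.
Total: 3 + 30 + 22 = 55.

55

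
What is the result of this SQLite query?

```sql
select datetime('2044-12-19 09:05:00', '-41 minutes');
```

-41 minutes from 2044-12-19 09:05:00 is 2044-12-19 08:24:00.

2044-12-19 08:24:00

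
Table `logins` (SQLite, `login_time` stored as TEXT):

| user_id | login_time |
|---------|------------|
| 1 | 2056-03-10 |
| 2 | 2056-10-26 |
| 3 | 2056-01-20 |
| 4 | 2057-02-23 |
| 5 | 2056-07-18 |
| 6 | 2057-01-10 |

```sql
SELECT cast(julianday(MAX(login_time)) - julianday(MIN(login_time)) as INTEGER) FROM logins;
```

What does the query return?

400

MIN = 2056-01-20, MAX = 2057-02-23.
11 days remain in January 2056 after the 20th (31 − 20).
Full months from February 2056 through January 2057 contribute their day counts.
Then 23 days into February 2057.
Total: 11 + 29 + 31 + 30 + 31 + 30 + 31 + 31 + 30 + 31 + 30 + 31 + 31 + 23 = 400.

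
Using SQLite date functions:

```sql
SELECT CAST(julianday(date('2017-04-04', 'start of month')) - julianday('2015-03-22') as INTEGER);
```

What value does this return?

741

`start of month` rewinds 2017-04-04 to 2017-04-01.
9 days remain in March 2015 after the 22nd (31 − 22).
Full months from April 2015 through March 2017 contribute their day counts.
Then 1 day into April 2017.
Total: 9 + 30 + 31 + 30 + 31 + 31 + 30 + 31 + 30 + 31 + 31 + 29 + 31 + 30 + 31 + 30 + 31 + 31 + 30 + 31 + 30 + 31 + 31 + 28 + 31 + 1 = 741.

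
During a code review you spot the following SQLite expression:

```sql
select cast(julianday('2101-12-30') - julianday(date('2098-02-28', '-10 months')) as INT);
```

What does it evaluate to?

1706

Adding -10 months to 2098-02-28 gives 2097-04-28.
2 days remain in April 2097 after the 28th (30 − 28).
Full months from May 2097 through November 2101 contribute their day counts.
Then 30 days into December 2101.
Total: 2 + 31 + 30 + 31 + 31 + 30 + 31 + 30 + 31 + 31 + 28 + 31 + 30 + 31 + 30 + 31 + 31 + 30 + 31 + 30 + 31 + 31 + 28 + 31 + 30 + 31 + 30 + 31 + 31 + 30 + 31 + 30 + 31 + 31 + 28 + 31 + 30 + 31 + 30 + 31 + 31 + 30 + 31 + 30 + 31 + 31 + 28 + 31 + 30 + 31 + 30 + 31 + 31 + 30 + 31 + 30 + 30 = 1706.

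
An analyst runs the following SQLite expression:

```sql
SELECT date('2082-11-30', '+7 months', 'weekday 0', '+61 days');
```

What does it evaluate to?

Adding +7 months to 2082-11-30 gives 2083-06-30.
`weekday 0` advances to the next Sunday; 2083-06-30 is a Wednesday, so it moves forward to 2083-07-04.
Applying '+61 days' to 2083-07-04: counting 61 days forward gives 2083-09-03.

2083-09-03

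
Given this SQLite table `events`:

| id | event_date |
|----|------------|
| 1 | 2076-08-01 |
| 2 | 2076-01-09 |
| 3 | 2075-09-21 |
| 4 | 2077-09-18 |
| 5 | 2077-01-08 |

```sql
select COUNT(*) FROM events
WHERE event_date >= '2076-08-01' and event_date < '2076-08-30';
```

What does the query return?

1

Rows in [2076-08-01, 2076-08-30): 2076-08-01 → 1 row.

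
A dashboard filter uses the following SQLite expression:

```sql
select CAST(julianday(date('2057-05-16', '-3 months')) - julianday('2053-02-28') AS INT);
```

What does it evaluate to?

1449

Adding -3 months to 2057-05-16 gives 2057-02-16.
0 days remain in February 2053 after the 28th (28 − 28).
Full months from March 2053 through January 2057 contribute their day counts.
Then 16 days into February 2057.
Total: 0 + 31 + 30 + 31 + 30 + 31 + 31 + 30 + 31 + 30 + 31 + 31 + 28 + 31 + 30 + 31 + 30 + 31 + 31 + 30 + 31 + 30 + 31 + 31 + 28 + 31 + 30 + 31 + 30 + 31 + 31 + 30 + 31 + 30 + 31 + 31 + 29 + 31 + 30 + 31 + 30 + 31 + 31 + 30 + 31 + 30 + 31 + 31 + 16 = 1449.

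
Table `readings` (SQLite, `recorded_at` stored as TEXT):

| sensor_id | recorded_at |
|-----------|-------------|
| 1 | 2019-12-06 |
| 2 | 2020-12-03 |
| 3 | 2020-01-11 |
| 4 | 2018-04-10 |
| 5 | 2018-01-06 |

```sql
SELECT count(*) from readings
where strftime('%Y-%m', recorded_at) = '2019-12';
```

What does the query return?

Rows with year-month 2019-12: 2019-12-06 → 1.

1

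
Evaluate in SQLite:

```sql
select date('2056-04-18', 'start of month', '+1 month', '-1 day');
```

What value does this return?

`start of month` rewinds 2056-04-18 to 2056-04-01.
Adding +1 month to 2056-04-01 gives 2056-05-01.
Going back 1 day from 2056-05-01 reaches 2056-04-30 (last day of April, 30 days).

2056-04-30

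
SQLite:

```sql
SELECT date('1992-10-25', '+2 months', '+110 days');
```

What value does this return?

1993-04-14

Adding +2 months to 1992-10-25 gives 1992-12-25.
Applying '+110 days' to 1992-12-25: counting 110 days forward gives 1993-04-14.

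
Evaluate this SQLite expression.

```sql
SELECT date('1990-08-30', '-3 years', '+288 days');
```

1988-06-13

Adding -3 years to 1990-08-30 gives 1987-08-30.
Applying '+288 days' to 1987-08-30: counting 288 days forward gives 1988-06-13.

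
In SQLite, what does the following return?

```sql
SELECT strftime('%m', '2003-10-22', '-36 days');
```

09

First apply '-36 days': 2003-10-22 → 2003-09-16.
`%m` extracts the 2-digit month (01-12): 09.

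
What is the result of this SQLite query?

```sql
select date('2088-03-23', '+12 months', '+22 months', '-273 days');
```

2090-04-25

Adding +12 months to 2088-03-23 gives 2089-03-23.
Adding +22 months to 2089-03-23 gives 2091-01-23.
Applying '-273 days' to 2091-01-23: counting 273 days back gives 2090-04-25.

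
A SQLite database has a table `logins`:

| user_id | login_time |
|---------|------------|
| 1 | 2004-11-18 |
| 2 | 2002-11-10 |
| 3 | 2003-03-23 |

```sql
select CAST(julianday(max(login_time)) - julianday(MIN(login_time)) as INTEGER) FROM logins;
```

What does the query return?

MIN = 2002-11-10, MAX = 2004-11-18.
20 days remain in November 2002 after the 10th (30 − 10).
Full months from December 2002 through October 2004 contribute their day counts.
Then 18 days into November 2004.
Total: 20 + 31 + 31 + 28 + 31 + 30 + 31 + 30 + 31 + 31 + 30 + 31 + 30 + 31 + 31 + 29 + 31 + 30 + 31 + 30 + 31 + 31 + 30 + 31 + 18 = 739.

739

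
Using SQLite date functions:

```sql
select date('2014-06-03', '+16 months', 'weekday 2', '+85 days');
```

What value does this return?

2015-12-30

Adding +16 months to 2014-06-03 gives 2015-10-03.
`weekday 2` advances to the next Tuesday; 2015-10-03 is a Saturday, so it moves forward to 2015-10-06.
Applying '+85 days' to 2015-10-06: counting 85 days forward gives 2015-12-30.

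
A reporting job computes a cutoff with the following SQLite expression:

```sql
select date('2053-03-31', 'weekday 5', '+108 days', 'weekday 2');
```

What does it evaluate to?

2053-07-22

`weekday 5` advances to the next Friday; 2053-03-31 is a Monday, so it moves forward to 2053-04-04.
Applying '+108 days' to 2053-04-04: counting 108 days forward gives 2053-07-21.
`weekday 2` advances to the next Tuesday; 2053-07-21 is a Monday, so it moves forward to 2053-07-22.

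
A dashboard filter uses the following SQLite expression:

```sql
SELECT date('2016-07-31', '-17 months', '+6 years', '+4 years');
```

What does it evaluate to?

2025-03-03

Adding -17 months to 2016-07-31 targets 2015-02-31. February 2015 has only 28 days, so SQLite normalizes the 3-day overflow forward to 2015-03-03.
Adding +6 years to 2015-03-03 gives 2021-03-03.
Adding +4 years to 2021-03-03 gives 2025-03-03.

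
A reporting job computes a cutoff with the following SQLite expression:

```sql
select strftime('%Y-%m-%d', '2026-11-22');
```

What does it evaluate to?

`%Y-%m-%d` extracts the ISO date: 2026-11-22.

2026-11-22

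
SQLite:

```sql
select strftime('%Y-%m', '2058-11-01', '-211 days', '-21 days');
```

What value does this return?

First apply '-211 days', '-21 days': 2058-11-01 → 2058-03-14.
`%Y-%m` extracts the year-month: 2058-03.

2058-03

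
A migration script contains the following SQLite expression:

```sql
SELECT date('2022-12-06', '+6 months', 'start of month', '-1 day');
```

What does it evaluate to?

2023-05-31

Adding +6 months to 2022-12-06 gives 2023-06-06.
`start of month` rewinds 2023-06-06 to 2023-06-01.
Going back 1 day from 2023-06-01 reaches 2023-05-31 (last day of May, 31 days).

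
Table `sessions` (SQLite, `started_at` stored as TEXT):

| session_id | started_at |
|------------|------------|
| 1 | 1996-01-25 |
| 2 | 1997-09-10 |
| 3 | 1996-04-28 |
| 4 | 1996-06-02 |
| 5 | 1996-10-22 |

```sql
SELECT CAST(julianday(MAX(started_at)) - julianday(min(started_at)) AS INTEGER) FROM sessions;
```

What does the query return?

MIN = 1996-01-25, MAX = 1997-09-10.
6 days remain in January 1996 after the 25th (31 − 25).
Full months from February 1996 through August 1997 contribute their day counts.
Then 10 days into September 1997.
Total: 6 + 29 + 31 + 30 + 31 + 30 + 31 + 31 + 30 + 31 + 30 + 31 + 31 + 28 + 31 + 30 + 31 + 30 + 31 + 31 + 10 = 594.

594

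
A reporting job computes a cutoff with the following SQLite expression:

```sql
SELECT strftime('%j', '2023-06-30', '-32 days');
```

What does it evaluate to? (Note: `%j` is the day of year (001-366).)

First apply '-32 days': 2023-06-30 → 2023-05-29.
Day-of-year for 2023-05-29: days since 2023-01-01 inclusive = 149, zero-padded to 149.

149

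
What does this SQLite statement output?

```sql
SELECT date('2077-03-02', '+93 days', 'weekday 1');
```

2077-06-07

Applying '+93 days' to 2077-03-02: counting 93 days forward gives 2077-06-03.
`weekday 1` advances to the next Monday; 2077-06-03 is a Thursday, so it moves forward to 2077-06-07.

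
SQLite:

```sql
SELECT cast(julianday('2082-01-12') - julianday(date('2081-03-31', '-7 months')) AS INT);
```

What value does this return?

Adding -7 months to 2081-03-31 gives 2080-08-31.
0 days remain in August 2080 after the 31st (31 − 31).
Full months from September 2080 through December 2081 contribute their day counts.
Then 12 days into January 2082.
Total: 0 + 30 + 31 + 30 + 31 + 31 + 28 + 31 + 30 + 31 + 30 + 31 + 31 + 30 + 31 + 30 + 31 + 12 = 499.

499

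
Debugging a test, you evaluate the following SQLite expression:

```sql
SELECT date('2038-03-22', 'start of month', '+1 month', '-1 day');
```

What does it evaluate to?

2038-03-31

`start of month` rewinds 2038-03-22 to 2038-03-01.
Adding +1 month to 2038-03-01 gives 2038-04-01.
Going back 1 day from 2038-04-01 reaches 2038-03-31 (last day of March, 31 days).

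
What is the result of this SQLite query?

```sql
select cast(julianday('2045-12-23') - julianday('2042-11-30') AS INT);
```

0 days remain in November 2042 after the 30th (30 − 30).
Full months from December 2042 through November 2045 contribute their day counts.
Then 23 days into December 2045.
Total: 0 + 31 + 31 + 28 + 31 + 30 + 31 + 30 + 31 + 31 + 30 + 31 + 30 + 31 + 31 + 29 + 31 + 30 + 31 + 30 + 31 + 31 + 30 + 31 + 30 + 31 + 31 + 28 + 31 + 30 + 31 + 30 + 31 + 31 + 30 + 31 + 30 + 23 = 1119.

1119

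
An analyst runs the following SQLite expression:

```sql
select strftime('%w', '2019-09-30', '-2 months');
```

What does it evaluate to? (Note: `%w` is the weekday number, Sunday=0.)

2

First apply '-2 months': 2019-09-30 → 2019-07-30.
2019-07-30 is a Tuesday; with Sunday=0 that is 2.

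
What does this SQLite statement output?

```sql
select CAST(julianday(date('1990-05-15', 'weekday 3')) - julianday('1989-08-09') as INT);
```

280

`weekday 3` advances to the next Wednesday; 1990-05-15 is a Tuesday, so it moves forward to 1990-05-16.
22 days remain in August 1989 after the 9th (31 − 9).
Full months from September 1989 through April 1990 contribute their day counts.
Then 16 days into May 1990.
Total: 22 + 30 + 31 + 30 + 31 + 31 + 28 + 31 + 30 + 16 = 280.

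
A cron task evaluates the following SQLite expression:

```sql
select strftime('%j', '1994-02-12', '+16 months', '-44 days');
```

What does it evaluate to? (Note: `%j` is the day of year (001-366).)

First apply '+16 months', '-44 days': 1994-02-12 → 1995-04-29.
Day-of-year for 1995-04-29: days since 1995-01-01 inclusive = 119, zero-padded to 119.

119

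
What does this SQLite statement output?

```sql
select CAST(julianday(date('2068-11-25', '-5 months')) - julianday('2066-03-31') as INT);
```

817

Adding -5 months to 2068-11-25 gives 2068-06-25.
0 days remain in March 2066 after the 31st (31 − 31).
Full months from April 2066 through May 2068 contribute their day counts.
Then 25 days into June 2068.
Total: 0 + 30 + 31 + 30 + 31 + 31 + 30 + 31 + 30 + 31 + 31 + 28 + 31 + 30 + 31 + 30 + 31 + 31 + 30 + 31 + 30 + 31 + 31 + 29 + 31 + 30 + 31 + 25 = 817.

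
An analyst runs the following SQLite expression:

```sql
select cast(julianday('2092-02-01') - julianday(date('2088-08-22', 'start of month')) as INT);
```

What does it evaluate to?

1279

`start of month` rewinds 2088-08-22 to 2088-08-01.
30 days remain in August 2088 after the 1st (31 − 1).
Full months from September 2088 through January 2092 contribute their day counts.
Then 1 day into February 2092.
Total: 30 + 30 + 31 + 30 + 31 + 31 + 28 + 31 + 30 + 31 + 30 + 31 + 31 + 30 + 31 + 30 + 31 + 31 + 28 + 31 + 30 + 31 + 30 + 31 + 31 + 30 + 31 + 30 + 31 + 31 + 28 + 31 + 30 + 31 + 30 + 31 + 31 + 30 + 31 + 30 + 31 + 31 + 1 = 1279.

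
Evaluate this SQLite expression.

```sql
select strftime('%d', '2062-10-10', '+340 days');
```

15

First apply '+340 days': 2062-10-10 → 2063-09-15.
`%d` extracts the 2-digit day of month: 15.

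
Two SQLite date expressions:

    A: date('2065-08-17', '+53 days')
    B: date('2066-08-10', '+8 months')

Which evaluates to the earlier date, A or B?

A

A = 2065-10-09.
B = 2067-04-10.
A is earlier.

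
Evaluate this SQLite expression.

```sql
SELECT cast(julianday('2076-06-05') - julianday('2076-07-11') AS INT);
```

-36

25 days remain in June 2076 after the 5th (30 − 5).
Then 11 days into July 2076.
Total: 25 + 11 = 36.
The subtraction is earlier − later, so the result is −36 → -36.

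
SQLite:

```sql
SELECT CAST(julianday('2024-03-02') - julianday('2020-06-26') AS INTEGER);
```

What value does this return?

1345

4 days remain in June 2020 after the 26th (30 − 26).
Full months from July 2020 through February 2024 contribute their day counts.
Then 2 days into March 2024.
Total: 4 + 31 + 31 + 30 + 31 + 30 + 31 + 31 + 28 + 31 + 30 + 31 + 30 + 31 + 31 + 30 + 31 + 30 + 31 + 31 + 28 + 31 + 30 + 31 + 30 + 31 + 31 + 30 + 31 + 30 + 31 + 31 + 28 + 31 + 30 + 31 + 30 + 31 + 31 + 30 + 31 + 30 + 31 + 31 + 29 + 2 = 1345.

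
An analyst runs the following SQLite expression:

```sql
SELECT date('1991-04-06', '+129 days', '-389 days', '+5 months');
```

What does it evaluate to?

Applying '+129 days' to 1991-04-06: counting 129 days forward gives 1991-08-13.
Applying '-389 days' to 1991-08-13: counting 389 days back gives 1990-07-20.
Adding +5 months to 1990-07-20 gives 1990-12-20.

1990-12-20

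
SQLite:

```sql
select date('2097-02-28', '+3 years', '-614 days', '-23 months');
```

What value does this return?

2096-07-24

Adding +3 years to 2097-02-28 gives 2100-02-28.
Applying '-614 days' to 2100-02-28: counting 614 days back gives 2098-06-24.
Adding -23 months to 2098-06-24 gives 2096-07-24.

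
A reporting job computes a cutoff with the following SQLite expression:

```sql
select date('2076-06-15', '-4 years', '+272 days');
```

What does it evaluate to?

Adding -4 years to 2076-06-15 gives 2072-06-15.
Applying '+272 days' to 2072-06-15: counting 272 days forward gives 2073-03-14.

2073-03-14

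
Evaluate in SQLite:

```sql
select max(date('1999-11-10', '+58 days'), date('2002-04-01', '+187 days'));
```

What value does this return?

2002-10-05

date('1999-11-10', '+58 days') → 2000-01-07.
date('2002-04-01', '+187 days') → 2002-10-05.
Later of the two is 2002-10-05.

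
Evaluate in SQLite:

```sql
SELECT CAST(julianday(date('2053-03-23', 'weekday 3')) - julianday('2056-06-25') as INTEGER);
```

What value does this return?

`weekday 3` advances to the next Wednesday; 2053-03-23 is a Sunday, so it moves forward to 2053-03-26.
5 days remain in March 2053 after the 26th (31 − 26).
Full months from April 2053 through May 2056 contribute their day counts.
Then 25 days into June 2056.
Total: 5 + 30 + 31 + 30 + 31 + 31 + 30 + 31 + 30 + 31 + 31 + 28 + 31 + 30 + 31 + 30 + 31 + 31 + 30 + 31 + 30 + 31 + 31 + 28 + 31 + 30 + 31 + 30 + 31 + 31 + 30 + 31 + 30 + 31 + 31 + 29 + 31 + 30 + 31 + 25 = 1187.
The subtraction is earlier − later, so the result is −1187 → -1187.

-1187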